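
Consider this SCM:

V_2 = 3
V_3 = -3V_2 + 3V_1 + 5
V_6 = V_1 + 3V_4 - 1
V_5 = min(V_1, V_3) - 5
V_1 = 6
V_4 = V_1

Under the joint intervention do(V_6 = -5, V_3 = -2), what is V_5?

-7

Under do(V_6 = -5, V_3 = -2), each intervened variable's structural equation is replaced by its fixed value.
V_5 = min(V_1, V_3) - 5  [with V_1=6, V_3=-2]  = -7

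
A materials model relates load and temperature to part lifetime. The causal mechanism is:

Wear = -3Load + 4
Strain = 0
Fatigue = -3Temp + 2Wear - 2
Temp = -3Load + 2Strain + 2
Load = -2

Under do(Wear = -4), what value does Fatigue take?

Intervening sets Wear = -4 and removes its equation (Wear = -3Load + 4).
Temp = -3Load + 2Strain + 2  [with Load=-2, Strain=0]  = 8
Fatigue = -3Temp + 2Wear - 2  [with Temp=8, Wear=-4]  = -34

-34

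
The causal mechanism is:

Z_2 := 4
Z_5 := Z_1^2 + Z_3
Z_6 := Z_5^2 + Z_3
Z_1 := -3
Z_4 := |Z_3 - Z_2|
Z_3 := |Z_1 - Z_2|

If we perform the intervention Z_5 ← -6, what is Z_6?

The intervention breaks the incoming arrows to Z_5: Z_5 := Z_1^2 + Z_3 no longer applies, and Z_5 = -6.
Z_3 = |Z_1 - Z_2|  [with Z_1=-3, Z_2=4]  = 7
Z_6 = Z_5^2 + Z_3  [with Z_5=-6, Z_3=7]  = 43

43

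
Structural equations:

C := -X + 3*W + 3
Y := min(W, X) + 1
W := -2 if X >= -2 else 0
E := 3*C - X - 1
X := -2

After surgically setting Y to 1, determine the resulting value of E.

do(Y=1) replaces the equation Y := min(W, X) + 1 with the constant Y = 1.
E is not downstream of the intervention, so its value is determined by the original equations.
W = -2 if X >= -2 else 0  [with X=-2]  = -2
C = -X + 3*W + 3  [with X=-2, W=-2]  = -1
E = 3*C - X - 1  [with C=-1, X=-2]  = -2

-2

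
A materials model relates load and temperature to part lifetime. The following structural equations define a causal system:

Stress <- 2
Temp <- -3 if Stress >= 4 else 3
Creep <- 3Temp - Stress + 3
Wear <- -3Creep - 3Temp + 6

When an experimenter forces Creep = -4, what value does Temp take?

3

Under do(Creep=-4), the mechanism Creep <- 3Temp - Stress + 3 is discarded; Creep is fixed at -4.
Since Temp is not a descendant of the intervened variable, it is unaffected.
Temp = -3 if Stress >= 4 else 3  [with Stress=2]  = 3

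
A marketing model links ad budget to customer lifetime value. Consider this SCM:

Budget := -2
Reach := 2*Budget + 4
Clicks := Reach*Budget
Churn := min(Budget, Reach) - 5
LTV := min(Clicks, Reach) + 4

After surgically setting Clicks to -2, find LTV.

do(Clicks=-2) replaces the equation Clicks := Reach*Budget with the constant Clicks = -2.
Reach = 2*Budget + 4  [with Budget=-2]  = 0
LTV = min(Clicks, Reach) + 4  [with Clicks=-2, Reach=0]  = 2

2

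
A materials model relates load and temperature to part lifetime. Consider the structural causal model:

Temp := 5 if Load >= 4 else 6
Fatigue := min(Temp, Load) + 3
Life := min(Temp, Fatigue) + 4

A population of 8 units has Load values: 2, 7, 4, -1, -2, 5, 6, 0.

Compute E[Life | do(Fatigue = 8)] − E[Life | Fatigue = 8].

Under do(Fatigue=8), Fatigue's equation is replaced by Fatigue=8 for every unit. Per-unit Life: 10, 9, 9, 10, 10, 9, 9, 10. Mean = 9.5.
E[Life|Fatigue=8] averages over only the 3 units with Fatigue=8 (Load = 7, 5, 6): Life = 9, 9, 9, mean 9.
Difference = 9.5 − 9 = 0.5.

0.5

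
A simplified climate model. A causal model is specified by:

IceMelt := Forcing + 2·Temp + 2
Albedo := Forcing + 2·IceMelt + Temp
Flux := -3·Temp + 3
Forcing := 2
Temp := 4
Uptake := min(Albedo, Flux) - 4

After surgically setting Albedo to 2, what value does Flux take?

Intervening sets Albedo = 2 and removes its equation (Albedo := Forcing + 2·IceMelt + Temp).
No directed path runs from Albedo to Flux, so Flux keeps its natural value.
Flux = -3·Temp + 3  [with Temp=4]  = -9

-9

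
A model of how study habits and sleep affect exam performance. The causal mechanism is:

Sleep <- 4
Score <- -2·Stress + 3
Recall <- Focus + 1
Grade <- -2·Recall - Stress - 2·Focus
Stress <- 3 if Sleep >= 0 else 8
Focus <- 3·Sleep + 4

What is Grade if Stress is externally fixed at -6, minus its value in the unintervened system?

9

Under do(Stress=-6), the mechanism Stress <- 3 if Sleep >= 0 else 8 is discarded; Stress is fixed at -6.
Focus = 3·Sleep + 4  [with Sleep=4]  = 16
Recall = Focus + 1  [with Focus=16]  = 17
Grade = -2·Recall - Stress - 2·Focus  [with Recall=17, Stress=-6, Focus=16]  = -60
Without intervention: Stress = 3 if Sleep >= 0 else 8  [with Sleep=4]  = 3; Focus = 3·Sleep + 4  [with Sleep=4]  = 16; Recall = Focus + 1  [with Focus=16]  = 17; Grade = -2·Recall - Stress - 2·Focus  [with Recall=17, Stress=3, Focus=16]  = -69.
Change = -60 − (-69) = 9.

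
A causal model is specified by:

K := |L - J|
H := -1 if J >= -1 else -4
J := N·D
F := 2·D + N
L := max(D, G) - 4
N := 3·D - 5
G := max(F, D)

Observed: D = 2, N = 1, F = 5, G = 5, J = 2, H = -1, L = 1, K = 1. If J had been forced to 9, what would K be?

8

do(J=9) replaces the equation J := N·D with the constant J = 9.
N = 3·D - 5  [with D=2]  = 1
F = 2·D + N  [with D=2, N=1]  = 5
G = max(F, D)  [with F=5, D=2]  = 5
L = max(D, G) - 4  [with D=2, G=5]  = 1
K = |L - J|  [with L=1, J=9]  = 8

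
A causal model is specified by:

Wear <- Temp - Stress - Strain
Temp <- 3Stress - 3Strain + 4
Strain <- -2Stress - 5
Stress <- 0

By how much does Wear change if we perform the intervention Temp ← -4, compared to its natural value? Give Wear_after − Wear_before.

-23

The intervention breaks the incoming arrows to Temp: Temp <- 3Stress - 3Strain + 4 no longer applies, and Temp = -4.
Strain = -2Stress - 5  [with Stress=0]  = -5
Wear = Temp - Stress - Strain  [with Temp=-4, Stress=0, Strain=-5]  = 1
Without intervention: Strain = -2Stress - 5  [with Stress=0]  = -5; Temp = 3Stress - 3Strain + 4  [with Stress=0, Strain=-5]  = 19; Wear = Temp - Stress - Strain  [with Temp=19, Stress=0, Strain=-5]  = 24.
Change = 1 − 24 = -23.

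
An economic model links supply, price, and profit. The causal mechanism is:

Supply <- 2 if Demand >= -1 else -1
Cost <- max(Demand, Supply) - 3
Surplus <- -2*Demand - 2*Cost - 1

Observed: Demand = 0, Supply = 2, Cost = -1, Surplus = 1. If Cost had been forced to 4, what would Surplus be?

The intervention breaks the incoming arrows to Cost: Cost <- max(Demand, Supply) - 3 no longer applies, and Cost = 4.
Surplus = -2*Demand - 2*Cost - 1  [with Demand=0, Cost=4]  = -9

-9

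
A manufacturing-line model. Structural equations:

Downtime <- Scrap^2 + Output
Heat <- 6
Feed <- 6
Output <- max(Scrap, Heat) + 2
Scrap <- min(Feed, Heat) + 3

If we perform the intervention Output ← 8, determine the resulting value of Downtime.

89

Intervening sets Output = 8 and removes its equation (Output <- max(Scrap, Heat) + 2).
Scrap = min(Feed, Heat) + 3  [with Feed=6, Heat=6]  = 9
Downtime = Scrap^2 + Output  [with Scrap=9, Output=8]  = 89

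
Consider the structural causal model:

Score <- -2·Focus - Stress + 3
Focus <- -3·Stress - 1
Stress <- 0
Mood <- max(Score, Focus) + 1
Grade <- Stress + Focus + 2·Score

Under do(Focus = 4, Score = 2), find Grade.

Under do(Focus = 4, Score = 2), each intervened variable's structural equation is replaced by its fixed value.
Grade = Stress + Focus + 2·Score  [with Stress=0, Focus=4, Score=2]  = 8

8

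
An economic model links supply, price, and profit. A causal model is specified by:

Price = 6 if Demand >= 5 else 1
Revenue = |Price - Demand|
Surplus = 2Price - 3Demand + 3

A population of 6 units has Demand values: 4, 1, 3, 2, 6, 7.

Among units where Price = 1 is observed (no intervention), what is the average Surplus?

Observing Price=1 restricts to units where Price's equation naturally yields 1: Demand ∈ {4, 1, 3, 2}. In that subpopulation Surplus = -7, 2, -4, -1, mean -2.5.

-2.5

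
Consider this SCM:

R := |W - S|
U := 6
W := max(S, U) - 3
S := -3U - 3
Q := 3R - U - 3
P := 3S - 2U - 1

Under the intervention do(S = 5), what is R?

2

do(S=5) replaces the equation S := -3U - 3 with the constant S = 5.
W = max(S, U) - 3  [with S=5, U=6]  = 3
R = |W - S|  [with W=3, S=5]  = 2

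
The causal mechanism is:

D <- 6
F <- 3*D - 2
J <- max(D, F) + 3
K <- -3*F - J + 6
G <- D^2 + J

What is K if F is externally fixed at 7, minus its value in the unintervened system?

36

Under do(F=7), the mechanism F <- 3*D - 2 is discarded; F is fixed at 7.
J = max(D, F) + 3  [with D=6, F=7]  = 10
K = -3*F - J + 6  [with F=7, J=10]  = -25
Without intervention: F = 3*D - 2  [with D=6]  = 16; J = max(D, F) + 3  [with D=6, F=16]  = 19; K = -3*F - J + 6  [with F=16, J=19]  = -61.
Change = -25 − (-61) = 36.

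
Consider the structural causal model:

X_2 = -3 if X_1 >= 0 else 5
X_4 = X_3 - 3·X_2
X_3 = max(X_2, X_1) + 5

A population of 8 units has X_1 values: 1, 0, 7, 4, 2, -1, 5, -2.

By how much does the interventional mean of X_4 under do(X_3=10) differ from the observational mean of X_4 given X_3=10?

10

Every unit gets X_3=10 under the intervention. X_4 values become 19, 19, 19, 19, 19, -5, 19, -5; E[X_4|do(X_3=10)] = 13.
Observing X_3=10 restricts to units where X_3's equation naturally yields 10: X_1 ∈ {-1, 5, -2}. In that subpopulation X_4 = -5, 19, -5, mean 3.
Difference = 13 − 3 = 10.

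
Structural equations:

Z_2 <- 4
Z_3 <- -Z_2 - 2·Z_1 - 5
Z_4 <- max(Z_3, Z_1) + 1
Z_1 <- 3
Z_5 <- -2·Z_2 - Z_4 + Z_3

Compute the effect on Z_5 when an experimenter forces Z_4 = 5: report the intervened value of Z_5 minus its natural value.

Intervening sets Z_4 = 5 and removes its equation (Z_4 <- max(Z_3, Z_1) + 1).
Z_3 = -Z_2 - 2·Z_1 - 5  [with Z_2=4, Z_1=3]  = -15
Z_5 = -2·Z_2 - Z_4 + Z_3  [with Z_2=4, Z_4=5, Z_3=-15]  = -28
Without intervention: Z_3 = -Z_2 - 2·Z_1 - 5  [with Z_2=4, Z_1=3]  = -15; Z_4 = max(Z_3, Z_1) + 1  [with Z_3=-15, Z_1=3]  = 4; Z_5 = -2·Z_2 - Z_4 + Z_3  [with Z_2=4, Z_4=4, Z_3=-15]  = -27.
Change = -28 − (-27) = -1.

-1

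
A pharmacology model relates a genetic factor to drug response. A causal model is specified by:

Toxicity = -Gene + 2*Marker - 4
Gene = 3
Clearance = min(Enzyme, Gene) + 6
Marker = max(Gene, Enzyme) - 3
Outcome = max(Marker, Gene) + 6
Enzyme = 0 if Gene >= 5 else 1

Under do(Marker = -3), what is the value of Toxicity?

-13

The intervention breaks the incoming arrows to Marker: Marker = max(Gene, Enzyme) - 3 no longer applies, and Marker = -3.
Toxicity = -Gene + 2*Marker - 4  [with Gene=3, Marker=-3]  = -13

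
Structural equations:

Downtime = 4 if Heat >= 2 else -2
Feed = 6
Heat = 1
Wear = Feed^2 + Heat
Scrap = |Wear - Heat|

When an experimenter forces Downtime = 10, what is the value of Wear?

do(Downtime=10) replaces the equation Downtime = 4 if Heat >= 2 else -2 with the constant Downtime = 10.
Wear is not downstream of the intervention, so its value is determined by the original equations.
Wear = Feed^2 + Heat  [with Feed=6, Heat=1]  = 37

37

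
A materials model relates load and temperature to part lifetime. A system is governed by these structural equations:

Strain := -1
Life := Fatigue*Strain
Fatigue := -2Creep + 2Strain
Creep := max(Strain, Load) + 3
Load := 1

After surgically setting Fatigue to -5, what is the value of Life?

5

Intervening sets Fatigue = -5 and removes its equation (Fatigue := -2Creep + 2Strain).
Life = Fatigue*Strain  [with Fatigue=-5, Strain=-1]  = 5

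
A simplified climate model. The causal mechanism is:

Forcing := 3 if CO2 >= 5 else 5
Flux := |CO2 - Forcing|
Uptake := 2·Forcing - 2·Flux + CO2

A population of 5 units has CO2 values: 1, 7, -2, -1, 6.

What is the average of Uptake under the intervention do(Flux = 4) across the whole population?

2.6

do(Flux=4) breaks Flux's dependence on CO2. With Flux=4 fixed, Uptake across the units is 3, 5, 0, 1, 4, mean 2.6.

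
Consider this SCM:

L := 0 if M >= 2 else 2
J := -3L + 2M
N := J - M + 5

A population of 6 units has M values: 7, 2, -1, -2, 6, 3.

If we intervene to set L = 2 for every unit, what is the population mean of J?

-1

The intervention sets L=2 in all 6 units regardless of M. Recomputing J per unit gives 8, -2, -8, -10, 6, 0; average -1.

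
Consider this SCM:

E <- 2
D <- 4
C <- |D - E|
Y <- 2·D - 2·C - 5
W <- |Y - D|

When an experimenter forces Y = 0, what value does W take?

Intervening sets Y = 0 and removes its equation (Y <- 2·D - 2·C - 5).
W = |Y - D|  [with Y=0, D=4]  = 4

4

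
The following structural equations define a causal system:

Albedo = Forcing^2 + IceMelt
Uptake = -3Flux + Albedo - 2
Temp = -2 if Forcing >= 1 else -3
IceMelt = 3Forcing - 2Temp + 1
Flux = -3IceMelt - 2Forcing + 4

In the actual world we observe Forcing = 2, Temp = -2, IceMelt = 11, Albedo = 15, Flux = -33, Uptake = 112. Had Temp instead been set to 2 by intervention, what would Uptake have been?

Under do(Temp=2), the mechanism Temp = -2 if Forcing >= 1 else -3 is discarded; Temp is fixed at 2.
IceMelt = 3Forcing - 2Temp + 1  [with Forcing=2, Temp=2]  = 3
Albedo = Forcing^2 + IceMelt  [with Forcing=2, IceMelt=3]  = 7
Flux = -3IceMelt - 2Forcing + 4  [with IceMelt=3, Forcing=2]  = -9
Uptake = -3Flux + Albedo - 2  [with Flux=-9, Albedo=7]  = 32

32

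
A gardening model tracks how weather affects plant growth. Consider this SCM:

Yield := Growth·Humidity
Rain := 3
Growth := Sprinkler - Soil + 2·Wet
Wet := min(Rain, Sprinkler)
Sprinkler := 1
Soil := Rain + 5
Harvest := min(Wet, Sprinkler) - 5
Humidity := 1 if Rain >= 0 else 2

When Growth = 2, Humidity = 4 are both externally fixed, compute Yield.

8

Under do(Growth = 2, Humidity = 4), each intervened variable's structural equation is replaced by its fixed value.
Yield = Growth·Humidity  [with Growth=2, Humidity=4]  = 8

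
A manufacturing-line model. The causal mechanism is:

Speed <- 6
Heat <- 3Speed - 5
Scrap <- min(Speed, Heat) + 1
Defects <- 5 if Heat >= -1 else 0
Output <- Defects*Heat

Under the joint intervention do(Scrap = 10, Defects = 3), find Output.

The joint intervention fixes Scrap = 10, Defects = 3, removing each variable's own equation.
Heat = 3Speed - 5  [with Speed=6]  = 13
Output = Defects*Heat  [with Defects=3, Heat=13]  = 39

39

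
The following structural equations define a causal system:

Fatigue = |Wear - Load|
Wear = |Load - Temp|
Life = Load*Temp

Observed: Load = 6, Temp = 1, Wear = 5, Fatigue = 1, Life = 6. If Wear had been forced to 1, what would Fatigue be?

5

The intervention breaks the incoming arrows to Wear: Wear = |Load - Temp| no longer applies, and Wear = 1.
Fatigue = |Wear - Load|  [with Wear=1, Load=6]  = 5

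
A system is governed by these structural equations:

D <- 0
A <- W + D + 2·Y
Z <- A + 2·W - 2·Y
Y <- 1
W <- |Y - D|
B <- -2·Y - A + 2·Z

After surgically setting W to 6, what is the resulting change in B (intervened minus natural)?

The intervention breaks the incoming arrows to W: W <- |Y - D| no longer applies, and W = 6.
A = W + D + 2·Y  [with W=6, D=0, Y=1]  = 8
Z = A + 2·W - 2·Y  [with A=8, W=6, Y=1]  = 18
B = -2·Y - A + 2·Z  [with Y=1, A=8, Z=18]  = 26
Without intervention: W = |Y - D|  [with Y=1, D=0]  = 1; A = W + D + 2·Y  [with W=1, D=0, Y=1]  = 3; Z = A + 2·W - 2·Y  [with A=3, W=1, Y=1]  = 3; B = -2·Y - A + 2·Z  [with Y=1, A=3, Z=3]  = 1.
Change = 26 − 1 = 25.

25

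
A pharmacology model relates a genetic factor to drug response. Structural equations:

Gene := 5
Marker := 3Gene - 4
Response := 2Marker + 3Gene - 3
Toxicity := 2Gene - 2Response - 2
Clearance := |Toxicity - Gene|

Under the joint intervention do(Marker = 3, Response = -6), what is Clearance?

Under do(Marker = 3, Response = -6), each intervened variable's structural equation is replaced by its fixed value.
Toxicity = 2Gene - 2Response - 2  [with Gene=5, Response=-6]  = 20
Clearance = |Toxicity - Gene|  [with Toxicity=20, Gene=5]  = 15

15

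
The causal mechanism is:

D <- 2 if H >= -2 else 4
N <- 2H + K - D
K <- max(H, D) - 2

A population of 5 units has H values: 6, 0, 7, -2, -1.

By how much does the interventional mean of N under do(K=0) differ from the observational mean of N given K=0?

do(K=0) breaks K's dependence on H. With K=0 fixed, N across the units is 10, -2, 12, -6, -4, mean 2.
Observing K=0 restricts to units where K's equation naturally yields 0: H ∈ {0, -2, -1}. In that subpopulation N = -2, -6, -4, mean -4.
Difference = 2 − (-4) = 6.

6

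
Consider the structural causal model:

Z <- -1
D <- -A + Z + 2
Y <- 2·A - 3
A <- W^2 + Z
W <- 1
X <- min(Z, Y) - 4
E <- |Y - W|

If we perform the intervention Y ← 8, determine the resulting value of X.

Under do(Y=8), the mechanism Y <- 2·A - 3 is discarded; Y is fixed at 8.
X = min(Z, Y) - 4  [with Z=-1, Y=8]  = -5

-5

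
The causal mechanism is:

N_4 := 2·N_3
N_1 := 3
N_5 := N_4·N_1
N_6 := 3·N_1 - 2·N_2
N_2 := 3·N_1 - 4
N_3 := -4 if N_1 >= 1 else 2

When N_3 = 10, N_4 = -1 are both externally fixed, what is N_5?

-3

Setting N_3 = 10, N_4 = -1 by intervention discards those variables' equations.
N_5 = N_4·N_1  [with N_4=-1, N_1=3]  = -3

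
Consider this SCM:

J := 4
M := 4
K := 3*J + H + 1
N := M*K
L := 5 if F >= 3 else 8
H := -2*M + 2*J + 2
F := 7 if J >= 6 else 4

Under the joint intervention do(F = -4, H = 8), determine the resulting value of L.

8

The joint intervention fixes F = -4, H = 8, removing each variable's own equation.
L = 5 if F >= 3 else 8  [with F=-4]  = 8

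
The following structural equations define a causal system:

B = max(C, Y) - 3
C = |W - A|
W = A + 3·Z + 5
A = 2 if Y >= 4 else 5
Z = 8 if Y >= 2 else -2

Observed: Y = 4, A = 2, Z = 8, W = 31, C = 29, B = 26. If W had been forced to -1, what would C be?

Intervening sets W = -1 and removes its equation (W = A + 3·Z + 5).
A = 2 if Y >= 4 else 5  [with Y=4]  = 2
C = |W - A|  [with W=-1, A=2]  = 3

3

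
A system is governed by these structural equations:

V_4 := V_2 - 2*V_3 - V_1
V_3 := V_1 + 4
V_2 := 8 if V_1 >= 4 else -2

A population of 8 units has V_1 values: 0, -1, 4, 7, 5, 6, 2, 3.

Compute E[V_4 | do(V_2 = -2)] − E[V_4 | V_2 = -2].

-6.75

The intervention sets V_2=-2 in all 8 units regardless of V_1. Recomputing V_4 per unit gives -10, -7, -22, -31, -25, -28, -16, -19; average -19.75.
Conditioning on V_2=-2 selects the 4 unit(s) with V_1 ∈ {0, -1, 2, 3}. Their V_4 values: -10, -7, -16, -19. Mean = -13.
Difference = -19.75 − (-13) = -6.75.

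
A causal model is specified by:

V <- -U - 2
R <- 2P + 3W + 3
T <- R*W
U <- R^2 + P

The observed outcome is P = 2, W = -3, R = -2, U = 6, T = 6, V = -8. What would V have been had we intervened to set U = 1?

Under do(U=1), the mechanism U <- R^2 + P is discarded; U is fixed at 1.
V = -U - 2  [with U=1]  = -3

-3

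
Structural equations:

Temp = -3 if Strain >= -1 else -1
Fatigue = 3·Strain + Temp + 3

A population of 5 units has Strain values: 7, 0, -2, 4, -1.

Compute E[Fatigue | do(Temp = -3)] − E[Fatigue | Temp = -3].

The intervention sets Temp=-3 in all 5 units regardless of Strain. Recomputing Fatigue per unit gives 21, 0, -6, 12, -3; average 4.8.
Conditioning on Temp=-3 selects the 4 unit(s) with Strain ∈ {7, 0, 4, -1}. Their Fatigue values: 21, 0, 12, -3. Mean = 7.5.
Difference = 4.8 − 7.5 = -2.7.

-2.7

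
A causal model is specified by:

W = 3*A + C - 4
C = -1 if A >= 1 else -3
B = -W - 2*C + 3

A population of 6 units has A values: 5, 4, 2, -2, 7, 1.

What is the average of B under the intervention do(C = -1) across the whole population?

1.5

Under do(C=-1), C's equation is replaced by C=-1 for every unit. Per-unit B: -5, -2, 4, 16, -11, 7. Mean = 1.5.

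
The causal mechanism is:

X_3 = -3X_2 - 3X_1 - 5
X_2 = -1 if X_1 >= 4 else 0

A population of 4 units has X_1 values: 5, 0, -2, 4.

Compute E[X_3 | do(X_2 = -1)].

-7.25

Every unit gets X_2=-1 under the intervention. X_3 values become -17, -2, 4, -14; E[X_3|do(X_2=-1)] = -7.25.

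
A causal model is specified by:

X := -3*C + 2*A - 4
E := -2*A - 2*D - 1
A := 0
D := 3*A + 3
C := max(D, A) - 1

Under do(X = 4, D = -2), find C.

-1

Setting X = 4, D = -2 by intervention discards those variables' equations.
C = max(D, A) - 1  [with D=-2, A=0]  = -1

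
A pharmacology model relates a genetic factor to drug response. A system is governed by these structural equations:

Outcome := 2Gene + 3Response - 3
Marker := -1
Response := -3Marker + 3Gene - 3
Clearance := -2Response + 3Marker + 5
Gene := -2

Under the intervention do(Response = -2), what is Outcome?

do(Response=-2) replaces the equation Response := -3Marker + 3Gene - 3 with the constant Response = -2.
Outcome = 2Gene + 3Response - 3  [with Gene=-2, Response=-2]  = -13

-13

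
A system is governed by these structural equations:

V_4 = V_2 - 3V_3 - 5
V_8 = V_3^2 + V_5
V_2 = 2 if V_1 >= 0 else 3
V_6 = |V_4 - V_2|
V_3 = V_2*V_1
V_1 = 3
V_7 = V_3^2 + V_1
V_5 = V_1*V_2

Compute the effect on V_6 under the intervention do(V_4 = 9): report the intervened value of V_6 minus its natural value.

-16

Under do(V_4=9), the mechanism V_4 = V_2 - 3V_3 - 5 is discarded; V_4 is fixed at 9.
V_2 = 2 if V_1 >= 0 else 3  [with V_1=3]  = 2
V_6 = |V_4 - V_2|  [with V_4=9, V_2=2]  = 7
Without intervention: V_2 = 2 if V_1 >= 0 else 3  [with V_1=3]  = 2; V_3 = V_2*V_1  [with V_2=2, V_1=3]  = 6; V_4 = V_2 - 3V_3 - 5  [with V_2=2, V_3=6]  = -21; V_6 = |V_4 - V_2|  [with V_4=-21, V_2=2]  = 23.
Change = 7 − 23 = -16.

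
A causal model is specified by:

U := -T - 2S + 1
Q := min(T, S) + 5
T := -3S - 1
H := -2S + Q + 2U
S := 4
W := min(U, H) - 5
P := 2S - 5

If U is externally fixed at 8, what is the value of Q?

-8

Intervening sets U = 8 and removes its equation (U := -T - 2S + 1).
No directed path runs from U to Q, so Q keeps its natural value.
T = -3S - 1  [with S=4]  = -13
Q = min(T, S) + 5  [with T=-13, S=4]  = -8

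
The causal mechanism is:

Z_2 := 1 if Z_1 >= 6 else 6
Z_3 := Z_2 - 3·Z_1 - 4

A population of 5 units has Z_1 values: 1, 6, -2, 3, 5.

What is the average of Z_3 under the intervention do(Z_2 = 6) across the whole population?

-5.8

Every unit gets Z_2=6 under the intervention. Z_3 values become -1, -16, 8, -7, -13; E[Z_3|do(Z_2=6)] = -5.8.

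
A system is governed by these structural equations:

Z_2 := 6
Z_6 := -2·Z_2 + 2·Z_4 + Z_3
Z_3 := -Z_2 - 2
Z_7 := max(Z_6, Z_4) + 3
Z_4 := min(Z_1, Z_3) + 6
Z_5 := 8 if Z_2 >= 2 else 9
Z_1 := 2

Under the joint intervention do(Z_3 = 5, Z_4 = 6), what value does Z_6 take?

5

Setting Z_3 = 5, Z_4 = 6 by intervention discards those variables' equations.
Z_6 = -2·Z_2 + 2·Z_4 + Z_3  [with Z_2=6, Z_4=6, Z_3=5]  = 5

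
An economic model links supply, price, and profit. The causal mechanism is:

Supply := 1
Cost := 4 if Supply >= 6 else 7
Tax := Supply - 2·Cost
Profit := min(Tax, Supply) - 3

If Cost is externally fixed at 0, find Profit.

Under do(Cost=0), the mechanism Cost := 4 if Supply >= 6 else 7 is discarded; Cost is fixed at 0.
Tax = Supply - 2·Cost  [with Supply=1, Cost=0]  = 1
Profit = min(Tax, Supply) - 3  [with Tax=1, Supply=1]  = -2

-2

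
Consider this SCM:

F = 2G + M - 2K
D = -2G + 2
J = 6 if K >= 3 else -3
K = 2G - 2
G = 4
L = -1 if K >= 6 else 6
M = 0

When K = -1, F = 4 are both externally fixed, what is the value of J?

-3

Setting K = -1, F = 4 by intervention discards those variables' equations.
J = 6 if K >= 3 else -3  [with K=-1]  = -3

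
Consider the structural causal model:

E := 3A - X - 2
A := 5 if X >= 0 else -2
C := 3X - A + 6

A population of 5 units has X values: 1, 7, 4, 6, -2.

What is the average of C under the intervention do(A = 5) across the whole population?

10.6

do(A=5) breaks A's dependence on X. With A=5 fixed, C across the units is 4, 22, 13, 19, -5, mean 10.6.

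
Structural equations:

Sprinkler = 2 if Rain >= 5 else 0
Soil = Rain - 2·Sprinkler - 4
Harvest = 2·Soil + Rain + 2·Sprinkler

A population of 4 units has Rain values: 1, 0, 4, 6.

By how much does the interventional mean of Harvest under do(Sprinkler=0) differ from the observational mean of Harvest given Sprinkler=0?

do(Sprinkler=0) breaks Sprinkler's dependence on Rain. With Sprinkler=0 fixed, Harvest across the units is -5, -8, 4, 10, mean 0.25.
E[Harvest|Sprinkler=0] averages over only the 3 units with Sprinkler=0 (Rain = 1, 0, 4): Harvest = -5, -8, 4, mean -3.
Difference = 0.25 − (-3) = 3.25.

3.25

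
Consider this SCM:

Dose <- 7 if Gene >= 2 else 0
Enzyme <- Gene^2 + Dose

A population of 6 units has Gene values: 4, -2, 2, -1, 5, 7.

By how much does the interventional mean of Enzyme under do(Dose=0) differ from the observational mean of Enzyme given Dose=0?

Under do(Dose=0), Dose's equation is replaced by Dose=0 for every unit. Per-unit Enzyme: 16, 4, 4, 1, 25, 49. Mean = 16.5.
E[Enzyme|Dose=0] averages over only the 2 units with Dose=0 (Gene = -2, -1): Enzyme = 4, 1, mean 2.5.
Difference = 16.5 − 2.5 = 14.

14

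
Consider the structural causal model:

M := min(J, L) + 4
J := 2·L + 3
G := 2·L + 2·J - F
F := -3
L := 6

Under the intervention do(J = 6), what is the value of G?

27

The intervention breaks the incoming arrows to J: J := 2·L + 3 no longer applies, and J = 6.
G = 2·L + 2·J - F  [with L=6, J=6, F=-3]  = 27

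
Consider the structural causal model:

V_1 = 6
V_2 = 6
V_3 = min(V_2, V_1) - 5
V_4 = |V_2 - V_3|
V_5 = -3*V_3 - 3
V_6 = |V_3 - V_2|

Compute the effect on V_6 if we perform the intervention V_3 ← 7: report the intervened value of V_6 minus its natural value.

The intervention breaks the incoming arrows to V_3: V_3 = min(V_2, V_1) - 5 no longer applies, and V_3 = 7.
V_6 = |V_3 - V_2|  [with V_3=7, V_2=6]  = 1
Without intervention: V_3 = min(V_2, V_1) - 5  [with V_2=6, V_1=6]  = 1; V_6 = |V_3 - V_2|  [with V_3=1, V_2=6]  = 5.
Change = 1 − 5 = -4.

-4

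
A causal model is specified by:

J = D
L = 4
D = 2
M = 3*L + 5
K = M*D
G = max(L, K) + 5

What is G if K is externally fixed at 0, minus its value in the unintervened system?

The intervention breaks the incoming arrows to K: K = M*D no longer applies, and K = 0.
G = max(L, K) + 5  [with L=4, K=0]  = 9
Without intervention: M = 3*L + 5  [with L=4]  = 17; K = M*D  [with M=17, D=2]  = 34; G = max(L, K) + 5  [with L=4, K=34]  = 39.
Change = 9 − 39 = -30.

-30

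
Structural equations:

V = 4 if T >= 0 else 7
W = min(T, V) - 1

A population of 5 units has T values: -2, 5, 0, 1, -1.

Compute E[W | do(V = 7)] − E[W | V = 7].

The intervention sets V=7 in all 5 units regardless of T. Recomputing W per unit gives -3, 4, -1, 0, -2; average -0.4.
Conditioning on V=7 selects the 2 unit(s) with T ∈ {-2, -1}. Their W values: -3, -2. Mean = -2.5.
Difference = -0.4 − (-2.5) = 2.1.

2.1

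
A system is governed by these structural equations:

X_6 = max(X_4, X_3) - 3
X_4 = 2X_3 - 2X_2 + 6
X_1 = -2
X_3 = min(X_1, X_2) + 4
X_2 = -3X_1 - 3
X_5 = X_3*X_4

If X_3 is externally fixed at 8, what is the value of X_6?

The intervention breaks the incoming arrows to X_3: X_3 = min(X_1, X_2) + 4 no longer applies, and X_3 = 8.
X_2 = -3X_1 - 3  [with X_1=-2]  = 3
X_4 = 2X_3 - 2X_2 + 6  [with X_3=8, X_2=3]  = 16
X_6 = max(X_4, X_3) - 3  [with X_4=16, X_3=8]  = 13

13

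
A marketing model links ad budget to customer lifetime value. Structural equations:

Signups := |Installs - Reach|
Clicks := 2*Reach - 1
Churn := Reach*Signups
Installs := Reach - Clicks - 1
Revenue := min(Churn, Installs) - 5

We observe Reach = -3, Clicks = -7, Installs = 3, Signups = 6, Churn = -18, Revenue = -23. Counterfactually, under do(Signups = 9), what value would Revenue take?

Under do(Signups=9), the mechanism Signups := |Installs - Reach| is discarded; Signups is fixed at 9.
Clicks = 2*Reach - 1  [with Reach=-3]  = -7
Installs = Reach - Clicks - 1  [with Reach=-3, Clicks=-7]  = 3
Churn = Reach*Signups  [with Reach=-3, Signups=9]  = -27
Revenue = min(Churn, Installs) - 5  [with Churn=-27, Installs=3]  = -32

-32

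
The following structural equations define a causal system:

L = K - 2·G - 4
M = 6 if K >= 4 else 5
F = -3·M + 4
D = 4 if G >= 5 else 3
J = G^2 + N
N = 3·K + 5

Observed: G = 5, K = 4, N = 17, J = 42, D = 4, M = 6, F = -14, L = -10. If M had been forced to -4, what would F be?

Intervening sets M = -4 and removes its equation (M = 6 if K >= 4 else 5).
F = -3·M + 4  [with M=-4]  = 16

16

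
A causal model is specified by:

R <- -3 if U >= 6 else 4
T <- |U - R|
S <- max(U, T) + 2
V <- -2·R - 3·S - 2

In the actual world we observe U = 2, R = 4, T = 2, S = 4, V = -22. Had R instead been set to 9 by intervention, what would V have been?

-47

do(R=9) replaces the equation R <- -3 if U >= 6 else 4 with the constant R = 9.
T = |U - R|  [with U=2, R=9]  = 7
S = max(U, T) + 2  [with U=2, T=7]  = 9
V = -2·R - 3·S - 2  [with R=9, S=9]  = -47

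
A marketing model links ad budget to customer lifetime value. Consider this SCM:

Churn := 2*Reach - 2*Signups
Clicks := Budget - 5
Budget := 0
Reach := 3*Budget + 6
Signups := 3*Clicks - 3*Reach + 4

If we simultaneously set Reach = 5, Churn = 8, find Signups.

The joint intervention fixes Reach = 5, Churn = 8, removing each variable's own equation.
Clicks = Budget - 5  [with Budget=0]  = -5
Signups = 3*Clicks - 3*Reach + 4  [with Clicks=-5, Reach=5]  = -26

-26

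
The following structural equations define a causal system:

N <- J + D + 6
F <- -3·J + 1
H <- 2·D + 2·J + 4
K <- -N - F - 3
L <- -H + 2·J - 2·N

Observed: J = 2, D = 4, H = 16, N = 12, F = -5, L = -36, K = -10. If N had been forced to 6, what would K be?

The intervention breaks the incoming arrows to N: N <- J + D + 6 no longer applies, and N = 6.
F = -3·J + 1  [with J=2]  = -5
K = -N - F - 3  [with N=6, F=-5]  = -4

-4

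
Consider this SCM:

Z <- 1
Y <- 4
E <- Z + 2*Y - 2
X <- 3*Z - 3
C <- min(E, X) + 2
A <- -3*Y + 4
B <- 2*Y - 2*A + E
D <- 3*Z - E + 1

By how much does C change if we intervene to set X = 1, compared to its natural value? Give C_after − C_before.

Intervening sets X = 1 and removes its equation (X <- 3*Z - 3).
E = Z + 2*Y - 2  [with Z=1, Y=4]  = 7
C = min(E, X) + 2  [with E=7, X=1]  = 3
Without intervention: E = Z + 2*Y - 2  [with Z=1, Y=4]  = 7; X = 3*Z - 3  [with Z=1]  = 0; C = min(E, X) + 2  [with E=7, X=0]  = 2.
Change = 3 − 2 = 1.

1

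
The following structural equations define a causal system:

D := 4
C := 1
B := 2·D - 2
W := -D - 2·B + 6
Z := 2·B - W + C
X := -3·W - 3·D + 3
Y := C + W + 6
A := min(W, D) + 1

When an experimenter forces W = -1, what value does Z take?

14

Intervening sets W = -1 and removes its equation (W := -D - 2·B + 6).
B = 2·D - 2  [with D=4]  = 6
Z = 2·B - W + C  [with B=6, W=-1, C=1]  = 14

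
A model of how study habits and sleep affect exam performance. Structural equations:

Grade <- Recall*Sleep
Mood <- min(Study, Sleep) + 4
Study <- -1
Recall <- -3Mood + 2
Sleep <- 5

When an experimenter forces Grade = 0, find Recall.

The intervention breaks the incoming arrows to Grade: Grade <- Recall*Sleep no longer applies, and Grade = 0.
Since Recall is not a descendant of the intervened variable, it is unaffected.
Mood = min(Study, Sleep) + 4  [with Study=-1, Sleep=5]  = 3
Recall = -3Mood + 2  [with Mood=3]  = -7

-7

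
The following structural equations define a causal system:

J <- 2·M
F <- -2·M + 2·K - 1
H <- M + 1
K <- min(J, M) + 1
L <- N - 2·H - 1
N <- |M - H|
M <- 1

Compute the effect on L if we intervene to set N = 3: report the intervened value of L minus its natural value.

Intervening sets N = 3 and removes its equation (N <- |M - H|).
H = M + 1  [with M=1]  = 2
L = N - 2·H - 1  [with N=3, H=2]  = -2
Without intervention: H = M + 1  [with M=1]  = 2; N = |M - H|  [with M=1, H=2]  = 1; L = N - 2·H - 1  [with N=1, H=2]  = -4.
Change = -2 − (-4) = 2.

2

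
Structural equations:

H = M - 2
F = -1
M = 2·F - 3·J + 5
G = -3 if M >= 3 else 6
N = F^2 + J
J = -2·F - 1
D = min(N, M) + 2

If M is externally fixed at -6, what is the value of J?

Under do(M=-6), the mechanism M = 2·F - 3·J + 5 is discarded; M is fixed at -6.
Since J is not a descendant of the intervened variable, it is unaffected.
J = -2·F - 1  [with F=-1]  = 1

1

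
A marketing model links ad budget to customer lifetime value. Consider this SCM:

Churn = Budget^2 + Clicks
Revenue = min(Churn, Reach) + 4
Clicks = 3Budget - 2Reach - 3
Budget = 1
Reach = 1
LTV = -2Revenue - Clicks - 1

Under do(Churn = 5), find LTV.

Under do(Churn=5), the mechanism Churn = Budget^2 + Clicks is discarded; Churn is fixed at 5.
Clicks = 3Budget - 2Reach - 3  [with Budget=1, Reach=1]  = -2
Revenue = min(Churn, Reach) + 4  [with Churn=5, Reach=1]  = 5
LTV = -2Revenue - Clicks - 1  [with Revenue=5, Clicks=-2]  = -9

-9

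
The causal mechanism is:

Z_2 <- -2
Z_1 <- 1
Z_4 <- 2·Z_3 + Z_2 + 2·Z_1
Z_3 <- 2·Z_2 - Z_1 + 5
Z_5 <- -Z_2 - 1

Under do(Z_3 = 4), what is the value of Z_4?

The intervention breaks the incoming arrows to Z_3: Z_3 <- 2·Z_2 - Z_1 + 5 no longer applies, and Z_3 = 4.
Z_4 = 2·Z_3 + Z_2 + 2·Z_1  [with Z_3=4, Z_2=-2, Z_1=1]  = 8

8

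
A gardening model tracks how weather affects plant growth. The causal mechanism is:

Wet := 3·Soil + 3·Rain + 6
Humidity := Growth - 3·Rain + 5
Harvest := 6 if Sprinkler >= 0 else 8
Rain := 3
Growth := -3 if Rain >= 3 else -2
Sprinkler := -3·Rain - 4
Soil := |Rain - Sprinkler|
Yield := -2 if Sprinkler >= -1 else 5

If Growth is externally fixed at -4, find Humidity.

-8

The intervention breaks the incoming arrows to Growth: Growth := -3 if Rain >= 3 else -2 no longer applies, and Growth = -4.
Humidity = Growth - 3·Rain + 5  [with Growth=-4, Rain=3]  = -8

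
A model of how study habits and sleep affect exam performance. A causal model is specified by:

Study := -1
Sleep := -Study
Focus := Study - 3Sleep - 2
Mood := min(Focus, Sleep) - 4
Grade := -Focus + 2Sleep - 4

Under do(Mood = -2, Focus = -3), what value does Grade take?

The joint intervention fixes Mood = -2, Focus = -3, removing each variable's own equation.
Sleep = -Study  [with Study=-1]  = 1
Grade = -Focus + 2Sleep - 4  [with Focus=-3, Sleep=1]  = 1

1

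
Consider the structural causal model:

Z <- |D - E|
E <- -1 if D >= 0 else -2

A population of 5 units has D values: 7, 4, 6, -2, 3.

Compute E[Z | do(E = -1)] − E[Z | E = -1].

-1

do(E=-1) breaks E's dependence on D. With E=-1 fixed, Z across the units is 8, 5, 7, 1, 4, mean 5.
Observing E=-1 restricts to units where E's equation naturally yields -1: D ∈ {7, 4, 6, 3}. In that subpopulation Z = 8, 5, 7, 4, mean 6.
Difference = 5 − 6 = -1.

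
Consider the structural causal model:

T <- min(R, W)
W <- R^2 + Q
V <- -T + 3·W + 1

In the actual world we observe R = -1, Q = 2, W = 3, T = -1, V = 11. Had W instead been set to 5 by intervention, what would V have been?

17

do(W=5) replaces the equation W <- R^2 + Q with the constant W = 5.
T = min(R, W)  [with R=-1, W=5]  = -1
V = -T + 3·W + 1  [with T=-1, W=5]  = 17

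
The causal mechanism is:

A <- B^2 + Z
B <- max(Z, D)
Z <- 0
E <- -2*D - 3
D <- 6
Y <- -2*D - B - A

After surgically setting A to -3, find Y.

Intervening sets A = -3 and removes its equation (A <- B^2 + Z).
B = max(Z, D)  [with Z=0, D=6]  = 6
Y = -2*D - B - A  [with D=6, B=6, A=-3]  = -15

-15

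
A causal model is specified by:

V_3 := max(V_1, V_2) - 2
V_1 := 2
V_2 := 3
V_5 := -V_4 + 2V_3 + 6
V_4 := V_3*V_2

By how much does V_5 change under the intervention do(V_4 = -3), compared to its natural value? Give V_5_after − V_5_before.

Intervening sets V_4 = -3 and removes its equation (V_4 := V_3*V_2).
V_3 = max(V_1, V_2) - 2  [with V_1=2, V_2=3]  = 1
V_5 = -V_4 + 2V_3 + 6  [with V_4=-3, V_3=1]  = 11
Without intervention: V_3 = max(V_1, V_2) - 2  [with V_1=2, V_2=3]  = 1; V_4 = V_3*V_2  [with V_3=1, V_2=3]  = 3; V_5 = -V_4 + 2V_3 + 6  [with V_4=3, V_3=1]  = 5.
Change = 11 − 5 = 6.

6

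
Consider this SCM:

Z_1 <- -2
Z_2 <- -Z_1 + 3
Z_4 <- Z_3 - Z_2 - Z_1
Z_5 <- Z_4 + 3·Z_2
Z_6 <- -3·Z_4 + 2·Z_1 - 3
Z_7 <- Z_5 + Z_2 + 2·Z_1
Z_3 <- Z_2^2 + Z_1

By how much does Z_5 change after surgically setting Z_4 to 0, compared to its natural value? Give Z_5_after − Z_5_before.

-20

Intervening sets Z_4 = 0 and removes its equation (Z_4 <- Z_3 - Z_2 - Z_1).
Z_2 = -Z_1 + 3  [with Z_1=-2]  = 5
Z_5 = Z_4 + 3·Z_2  [with Z_4=0, Z_2=5]  = 15
Without intervention: Z_2 = -Z_1 + 3  [with Z_1=-2]  = 5; Z_3 = Z_2^2 + Z_1  [with Z_2=5, Z_1=-2]  = 23; Z_4 = Z_3 - Z_2 - Z_1  [with Z_3=23, Z_2=5, Z_1=-2]  = 20; Z_5 = Z_4 + 3·Z_2  [with Z_4=20, Z_2=5]  = 35.
Change = 15 − 35 = -20.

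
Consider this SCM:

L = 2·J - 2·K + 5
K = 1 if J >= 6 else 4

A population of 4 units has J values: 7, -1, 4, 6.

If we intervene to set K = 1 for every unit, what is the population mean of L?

The intervention sets K=1 in all 4 units regardless of J. Recomputing L per unit gives 17, 1, 11, 15; average 11.

11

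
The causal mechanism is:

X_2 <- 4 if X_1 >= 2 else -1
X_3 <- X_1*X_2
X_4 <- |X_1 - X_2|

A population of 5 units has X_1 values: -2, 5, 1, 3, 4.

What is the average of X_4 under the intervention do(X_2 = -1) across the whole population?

The intervention sets X_2=-1 in all 5 units regardless of X_1. Recomputing X_4 per unit gives 1, 6, 2, 4, 5; average 3.6.

3.6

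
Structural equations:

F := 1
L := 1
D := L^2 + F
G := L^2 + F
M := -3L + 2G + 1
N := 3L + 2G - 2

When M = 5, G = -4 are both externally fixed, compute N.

Setting M = 5, G = -4 by intervention discards those variables' equations.
N = 3L + 2G - 2  [with L=1, G=-4]  = -7

-7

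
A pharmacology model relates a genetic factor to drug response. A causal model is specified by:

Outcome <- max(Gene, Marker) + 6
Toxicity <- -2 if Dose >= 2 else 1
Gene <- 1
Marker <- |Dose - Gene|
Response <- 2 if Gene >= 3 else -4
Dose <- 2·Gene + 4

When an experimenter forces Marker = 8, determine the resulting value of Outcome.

The intervention breaks the incoming arrows to Marker: Marker <- |Dose - Gene| no longer applies, and Marker = 8.
Outcome = max(Gene, Marker) + 6  [with Gene=1, Marker=8]  = 14

14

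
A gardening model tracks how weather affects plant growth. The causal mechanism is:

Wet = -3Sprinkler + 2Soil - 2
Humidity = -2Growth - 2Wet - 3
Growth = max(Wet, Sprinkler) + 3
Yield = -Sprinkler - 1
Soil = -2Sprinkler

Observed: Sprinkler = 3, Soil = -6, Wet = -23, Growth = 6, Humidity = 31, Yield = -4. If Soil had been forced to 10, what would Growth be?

Under do(Soil=10), the mechanism Soil = -2Sprinkler is discarded; Soil is fixed at 10.
Wet = -3Sprinkler + 2Soil - 2  [with Sprinkler=3, Soil=10]  = 9
Growth = max(Wet, Sprinkler) + 3  [with Wet=9, Sprinkler=3]  = 12

12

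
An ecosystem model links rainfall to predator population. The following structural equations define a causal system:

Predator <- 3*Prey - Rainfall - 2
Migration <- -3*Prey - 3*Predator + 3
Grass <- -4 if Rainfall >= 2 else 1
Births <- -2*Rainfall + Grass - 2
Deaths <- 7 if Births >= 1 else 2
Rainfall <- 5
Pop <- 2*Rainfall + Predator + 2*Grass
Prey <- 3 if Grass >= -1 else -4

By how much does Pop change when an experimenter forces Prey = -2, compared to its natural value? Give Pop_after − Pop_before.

6

The intervention breaks the incoming arrows to Prey: Prey <- 3 if Grass >= -1 else -4 no longer applies, and Prey = -2.
Grass = -4 if Rainfall >= 2 else 1  [with Rainfall=5]  = -4
Predator = 3*Prey - Rainfall - 2  [with Prey=-2, Rainfall=5]  = -13
Pop = 2*Rainfall + Predator + 2*Grass  [with Rainfall=5, Predator=-13, Grass=-4]  = -11
Without intervention: Grass = -4 if Rainfall >= 2 else 1  [with Rainfall=5]  = -4; Prey = 3 if Grass >= -1 else -4  [with Grass=-4]  = -4; Predator = 3*Prey - Rainfall - 2  [with Prey=-4, Rainfall=5]  = -19; Pop = 2*Rainfall + Predator + 2*Grass  [with Rainfall=5, Predator=-19, Grass=-4]  = -17.
Change = -11 − (-17) = 6.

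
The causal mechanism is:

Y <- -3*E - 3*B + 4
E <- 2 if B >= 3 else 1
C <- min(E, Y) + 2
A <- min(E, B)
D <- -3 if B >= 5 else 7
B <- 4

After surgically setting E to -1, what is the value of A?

do(E=-1) replaces the equation E <- 2 if B >= 3 else 1 with the constant E = -1.
A = min(E, B)  [with E=-1, B=4]  = -1

-1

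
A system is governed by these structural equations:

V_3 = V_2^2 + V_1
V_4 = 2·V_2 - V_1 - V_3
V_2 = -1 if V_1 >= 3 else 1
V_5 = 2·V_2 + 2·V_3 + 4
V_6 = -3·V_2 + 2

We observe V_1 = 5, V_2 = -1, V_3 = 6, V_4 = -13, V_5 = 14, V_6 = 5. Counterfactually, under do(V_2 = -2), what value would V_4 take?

Under do(V_2=-2), the mechanism V_2 = -1 if V_1 >= 3 else 1 is discarded; V_2 is fixed at -2.
V_3 = V_2^2 + V_1  [with V_2=-2, V_1=5]  = 9
V_4 = 2·V_2 - V_1 - V_3  [with V_2=-2, V_1=5, V_3=9]  = -18

-18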